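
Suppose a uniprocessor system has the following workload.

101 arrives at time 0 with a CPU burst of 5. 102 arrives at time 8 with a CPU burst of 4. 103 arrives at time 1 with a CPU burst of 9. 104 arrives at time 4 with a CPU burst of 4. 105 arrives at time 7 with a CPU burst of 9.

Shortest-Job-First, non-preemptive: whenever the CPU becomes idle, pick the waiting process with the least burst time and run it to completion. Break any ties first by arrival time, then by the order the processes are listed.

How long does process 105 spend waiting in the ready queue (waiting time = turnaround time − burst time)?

15

Gantt: | 101 0-5 | 104 5-9 | 102 9-13 | 103 13-22 | 105 22-31 |
Completion: 101=5  102=13  103=22  104=9  105=31
Turnaround (C−A): 101=5  102=5  103=21  104=5  105=24
Waiting(105) = turnaround − burst = 24 − 9 = 15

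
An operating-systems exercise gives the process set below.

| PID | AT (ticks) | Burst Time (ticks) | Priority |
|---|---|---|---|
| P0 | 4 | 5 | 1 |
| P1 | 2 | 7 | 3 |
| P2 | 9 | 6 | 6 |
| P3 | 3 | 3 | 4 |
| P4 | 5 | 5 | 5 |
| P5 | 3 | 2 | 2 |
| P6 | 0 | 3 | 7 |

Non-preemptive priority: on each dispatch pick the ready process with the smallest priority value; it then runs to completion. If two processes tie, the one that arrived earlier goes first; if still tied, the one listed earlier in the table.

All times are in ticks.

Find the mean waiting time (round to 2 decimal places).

Schedule: | P6 0-3 | P5 3-5 | P0 5-10 | P1 10-17 | P3 17-20 | P4 20-25 | P2 25-31 |
Completion: P0=10  P1=17  P2=31  P3=20  P4=25  P5=5  P6=3
Turnaround (C−A): P0=6  P1=15  P2=22  P3=17  P4=20  P5=2  P6=3
Waiting times: P0=1, P1=8, P2=16, P3=14, P4=15, P5=0, P6=0
Average waiting = (1+8+16+14+15+0+0) / 7 = 54/7 = 7.71

7.71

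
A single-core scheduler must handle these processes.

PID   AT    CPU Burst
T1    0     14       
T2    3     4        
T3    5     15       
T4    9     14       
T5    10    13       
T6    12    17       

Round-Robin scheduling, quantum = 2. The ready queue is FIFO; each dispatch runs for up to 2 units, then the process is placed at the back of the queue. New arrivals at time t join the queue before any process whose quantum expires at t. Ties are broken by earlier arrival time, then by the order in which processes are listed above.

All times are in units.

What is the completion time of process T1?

44

Timeline: | T1 0-4 | T2 4-6 | T1 6-8 | T3 8-10 | T2 10-12 | T1 12-14 | T4 14-16 | T5 16-18 | T3 18-20 | T6 20-22 | T1 22-24 | T4 24-26 | T5 26-28 | T3 28-30 | T6 30-32 | T1 32-34 | T4 34-36 | T5 36-38 | T3 38-40 | T6 40-42 | T1 42-44 | T4 44-46 | T5 46-48 | T3 48-50 | T6 50-52 | T4 52-54 | T5 54-56 | T3 56-58 | T6 58-60 | T4 60-62 | T5 62-64 | T3 64-66 | T6 66-68 | T4 68-70 | T5 70-71 | T3 71-72 | T6 72-77 |
Completion: T1=44  T2=12  T3=72  T4=70  T5=71  T6=77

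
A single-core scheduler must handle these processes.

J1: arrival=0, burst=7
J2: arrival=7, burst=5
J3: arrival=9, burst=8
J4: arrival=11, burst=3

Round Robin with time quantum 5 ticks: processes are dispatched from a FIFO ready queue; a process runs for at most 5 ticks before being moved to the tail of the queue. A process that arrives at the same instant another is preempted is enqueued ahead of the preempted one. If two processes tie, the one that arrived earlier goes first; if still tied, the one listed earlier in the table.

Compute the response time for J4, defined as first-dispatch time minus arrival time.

Schedule: | J1 0-7 | J2 7-12 | J3 12-17 | J4 17-20 | J3 20-23 |
Completion: J1=7  J2=12  J3=23  J4=20
Turnaround (C−A): J1=7  J2=5  J3=14  J4=9
Response(J4) = first start − arrival = 17 − 11 = 6

6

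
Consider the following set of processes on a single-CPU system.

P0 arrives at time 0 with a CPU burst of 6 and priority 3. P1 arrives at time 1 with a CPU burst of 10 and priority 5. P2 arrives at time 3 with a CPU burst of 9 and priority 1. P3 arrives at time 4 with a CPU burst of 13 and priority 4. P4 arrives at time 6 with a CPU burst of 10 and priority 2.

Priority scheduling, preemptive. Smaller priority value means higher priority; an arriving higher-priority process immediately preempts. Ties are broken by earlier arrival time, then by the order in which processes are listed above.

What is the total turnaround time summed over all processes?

131

Timeline: | P0 0-3 | P2 3-12 | P4 12-22 | P0 22-25 | P3 25-38 | P1 38-48 |
Completion: P0=25  P1=48  P2=12  P3=38  P4=22
Turnaround = completion − arrival: P0=25, P1=47, P2=9, P3=34, P4=16
Total turnaround = 25 + 47 + 9 + 34 + 16 = 131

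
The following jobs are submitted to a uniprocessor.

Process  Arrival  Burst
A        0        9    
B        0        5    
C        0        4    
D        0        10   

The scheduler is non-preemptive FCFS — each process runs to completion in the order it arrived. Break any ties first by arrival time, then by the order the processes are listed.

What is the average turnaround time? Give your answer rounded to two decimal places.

17.25

Schedule: | A 0-9 | B 9-14 | C 14-18 | D 18-28 |
Completion: A=9  B=14  C=18  D=28
Turnaround (C−A): A=9  B=14  C=18  D=28
Turnaround times: A=9, B=14, C=18, D=28
Average turnaround = (9+14+18+28) / 4 = 69/4 = 17.25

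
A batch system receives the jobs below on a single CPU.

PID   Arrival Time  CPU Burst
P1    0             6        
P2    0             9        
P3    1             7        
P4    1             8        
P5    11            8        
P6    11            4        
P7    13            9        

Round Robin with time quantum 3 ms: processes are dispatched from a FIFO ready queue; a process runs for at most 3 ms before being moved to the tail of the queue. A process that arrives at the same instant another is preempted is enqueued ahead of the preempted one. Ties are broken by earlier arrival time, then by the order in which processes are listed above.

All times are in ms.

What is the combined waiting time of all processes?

183

Schedule: | P1 0-3 | P2 3-6 | P3 6-9 | P4 9-12 | P1 12-15 | P2 15-18 | P3 18-21 | P5 21-24 | P6 24-27 | P4 27-30 | P7 30-33 | P2 33-36 | P3 36-37 | P5 37-40 | P6 40-41 | P4 41-43 | P7 43-46 | P5 46-48 | P7 48-51 |
Completion: P1=15  P2=36  P3=37  P4=43  P5=48  P6=41  P7=51
Waiting = turnaround − burst: P1=9, P2=27, P3=29, P4=34, P5=29, P6=26, P7=29
Total waiting = 9 + 27 + 29 + 34 + 29 + 26 + 29 = 183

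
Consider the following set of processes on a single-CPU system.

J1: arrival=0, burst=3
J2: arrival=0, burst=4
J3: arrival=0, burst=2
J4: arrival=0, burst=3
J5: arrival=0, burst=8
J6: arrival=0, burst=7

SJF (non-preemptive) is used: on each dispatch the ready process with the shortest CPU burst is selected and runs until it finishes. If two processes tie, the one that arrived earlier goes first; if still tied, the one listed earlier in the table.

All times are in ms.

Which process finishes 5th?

J6

Timeline: | J3 0-2 | J1 2-5 | J4 5-8 | J2 8-12 | J6 12-19 | J5 19-27 |
Completion: J1=5  J2=12  J3=2  J4=8  J5=27  J6=19
Finish order: J3 → J1 → J4 → J2 → J6 → J5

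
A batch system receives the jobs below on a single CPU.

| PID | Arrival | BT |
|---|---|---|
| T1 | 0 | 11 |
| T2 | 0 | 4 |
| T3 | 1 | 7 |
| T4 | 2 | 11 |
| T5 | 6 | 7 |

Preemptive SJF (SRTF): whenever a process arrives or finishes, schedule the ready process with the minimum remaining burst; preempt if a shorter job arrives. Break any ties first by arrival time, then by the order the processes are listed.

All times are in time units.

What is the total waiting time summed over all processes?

53

Timeline: | T2 0-4 | T3 4-11 | T5 11-18 | T1 18-29 | T4 29-40 |
Completion: T1=29  T2=4  T3=11  T4=40  T5=18
Turnaround (C−A): T1=29  T2=4  T3=10  T4=38  T5=12
Waiting = turnaround − burst: T1=18, T2=0, T3=3, T4=27, T5=5
Total waiting = 18 + 0 + 3 + 27 + 5 = 53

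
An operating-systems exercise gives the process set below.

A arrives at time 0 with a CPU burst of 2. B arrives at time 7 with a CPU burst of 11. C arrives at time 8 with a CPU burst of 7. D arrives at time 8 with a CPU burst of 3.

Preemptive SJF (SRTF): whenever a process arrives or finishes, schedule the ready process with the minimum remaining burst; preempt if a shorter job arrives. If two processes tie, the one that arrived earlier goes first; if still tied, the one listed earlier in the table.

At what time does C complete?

Schedule: | A 0-2 | idle 2-7 | B 7-8 | D 8-11 | C 11-18 | B 18-28 |
Completion: A=2  B=28  C=18  D=11

18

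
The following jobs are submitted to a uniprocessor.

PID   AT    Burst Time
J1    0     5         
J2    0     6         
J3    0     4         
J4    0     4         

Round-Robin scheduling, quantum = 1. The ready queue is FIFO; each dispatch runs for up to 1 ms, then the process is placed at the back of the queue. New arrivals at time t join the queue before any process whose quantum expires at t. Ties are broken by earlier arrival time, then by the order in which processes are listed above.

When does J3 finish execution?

15

Gantt: | J1 0-1 | J2 1-2 | J3 2-3 | J4 3-4 | J1 4-5 | J2 5-6 | J3 6-7 | J4 7-8 | J1 8-9 | J2 9-10 | J3 10-11 | J4 11-12 | J1 12-13 | J2 13-14 | J3 14-15 | J4 15-16 | J1 16-17 | J2 17-19 |
Completion: J1=17  J2=19  J3=15  J4=16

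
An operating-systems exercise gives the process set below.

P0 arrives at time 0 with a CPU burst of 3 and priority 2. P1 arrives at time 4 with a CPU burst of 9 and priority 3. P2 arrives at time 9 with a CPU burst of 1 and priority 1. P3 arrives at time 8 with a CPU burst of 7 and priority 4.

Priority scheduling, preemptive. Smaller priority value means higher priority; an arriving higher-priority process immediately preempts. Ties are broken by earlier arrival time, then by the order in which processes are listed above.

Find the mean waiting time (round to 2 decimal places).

Schedule: | P0 0-3 | idle 3-4 | P1 4-9 | P2 9-10 | P1 10-14 | P3 14-21 |
Completion: P0=3  P1=14  P2=10  P3=21
Waiting times: P0=0, P1=1, P2=0, P3=6
Average waiting = (0+1+0+6) / 4 = 7/4 = 1.75

1.75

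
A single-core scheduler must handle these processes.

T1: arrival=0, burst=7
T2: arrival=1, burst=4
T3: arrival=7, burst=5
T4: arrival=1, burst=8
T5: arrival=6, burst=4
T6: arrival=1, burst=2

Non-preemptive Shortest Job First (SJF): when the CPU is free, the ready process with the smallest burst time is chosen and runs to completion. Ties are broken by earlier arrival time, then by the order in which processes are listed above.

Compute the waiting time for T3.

Gantt: | T1 0-7 | T6 7-9 | T2 9-13 | T5 13-17 | T3 17-22 | T4 22-30 |
Completion: T1=7  T2=13  T3=22  T4=30  T5=17  T6=9
Turnaround (C−A): T1=7  T2=12  T3=15  T4=29  T5=11  T6=8
Waiting(T3) = turnaround − burst = 15 − 5 = 10

10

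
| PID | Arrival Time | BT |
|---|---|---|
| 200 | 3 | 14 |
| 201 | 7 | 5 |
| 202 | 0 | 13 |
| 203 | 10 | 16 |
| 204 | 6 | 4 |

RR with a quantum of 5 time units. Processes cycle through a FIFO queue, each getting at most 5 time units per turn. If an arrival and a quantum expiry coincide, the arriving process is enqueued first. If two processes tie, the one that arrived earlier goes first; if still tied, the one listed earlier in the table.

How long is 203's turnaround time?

42

Schedule: | 202 0-5 | 200 5-10 | 202 10-15 | 204 15-19 | 201 19-24 | 203 24-29 | 200 29-34 | 202 34-37 | 203 37-42 | 200 42-46 | 203 46-52 |
Completion: 200=46  201=24  202=37  203=52  204=19
Turnaround(203) = completion − arrival = 52 − 10 = 42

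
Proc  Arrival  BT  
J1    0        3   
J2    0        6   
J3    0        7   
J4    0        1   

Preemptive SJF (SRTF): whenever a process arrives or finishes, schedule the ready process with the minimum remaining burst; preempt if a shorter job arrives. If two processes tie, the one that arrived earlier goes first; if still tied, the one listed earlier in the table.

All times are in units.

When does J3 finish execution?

Timeline: | J4 0-1 | J1 1-4 | J2 4-10 | J3 10-17 |
Completion: J1=4  J2=10  J3=17  J4=1
Turnaround (C−A): J1=4  J2=10  J3=17  J4=1

17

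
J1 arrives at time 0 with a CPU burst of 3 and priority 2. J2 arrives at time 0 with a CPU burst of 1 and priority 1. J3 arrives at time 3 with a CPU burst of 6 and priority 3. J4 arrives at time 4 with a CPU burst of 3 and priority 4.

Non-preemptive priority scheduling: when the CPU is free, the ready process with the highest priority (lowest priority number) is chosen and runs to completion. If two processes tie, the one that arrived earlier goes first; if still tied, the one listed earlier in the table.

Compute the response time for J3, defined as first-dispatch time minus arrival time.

Gantt: | J2 0-1 | J1 1-4 | J3 4-10 | J4 10-13 |
Completion: J1=4  J2=1  J3=10  J4=13
Turnaround (C−A): J1=4  J2=1  J3=7  J4=9
Response(J3) = first start − arrival = 4 − 3 = 1

1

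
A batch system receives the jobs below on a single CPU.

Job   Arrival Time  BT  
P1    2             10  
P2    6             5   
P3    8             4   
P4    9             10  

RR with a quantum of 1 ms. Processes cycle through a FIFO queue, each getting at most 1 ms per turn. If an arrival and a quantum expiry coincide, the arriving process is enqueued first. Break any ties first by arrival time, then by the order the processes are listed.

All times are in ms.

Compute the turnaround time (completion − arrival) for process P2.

Gantt: | idle 0-2 | P1 2-6 | P2 6-7 | P1 7-8 | P2 8-9 | P3 9-10 | P1 10-11 | P4 11-12 | P2 12-13 | P3 13-14 | P1 14-15 | P4 15-16 | P2 16-17 | P3 17-18 | P1 18-19 | P4 19-20 | P2 20-21 | P3 21-22 | P1 22-23 | P4 23-24 | P1 24-25 | P4 25-31 |
Completion: P1=25  P2=21  P3=22  P4=31
Turnaround(P2) = completion − arrival = 21 − 6 = 15

15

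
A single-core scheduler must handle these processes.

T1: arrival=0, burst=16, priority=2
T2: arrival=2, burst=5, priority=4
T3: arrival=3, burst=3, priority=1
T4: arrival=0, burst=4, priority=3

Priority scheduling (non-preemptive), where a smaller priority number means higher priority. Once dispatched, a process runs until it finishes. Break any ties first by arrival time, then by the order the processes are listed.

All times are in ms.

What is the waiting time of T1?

Schedule: | T1 0-16 | T3 16-19 | T4 19-23 | T2 23-28 |
Completion: T1=16  T2=28  T3=19  T4=23
Turnaround (C−A): T1=16  T2=26  T3=16  T4=23
Waiting(T1) = turnaround − burst = 16 − 16 = 0

0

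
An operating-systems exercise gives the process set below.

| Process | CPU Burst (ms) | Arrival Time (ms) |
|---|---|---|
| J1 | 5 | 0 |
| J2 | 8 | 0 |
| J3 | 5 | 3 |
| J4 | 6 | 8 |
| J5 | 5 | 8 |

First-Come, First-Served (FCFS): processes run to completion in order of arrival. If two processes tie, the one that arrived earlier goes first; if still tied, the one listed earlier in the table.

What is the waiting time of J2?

5

Gantt: | J1 0-5 | J2 5-13 | J3 13-18 | J4 18-24 | J5 24-29 |
Completion: J1=5  J2=13  J3=18  J4=24  J5=29
Turnaround (C−A): J1=5  J2=13  J3=15  J4=16  J5=21
Waiting(J2) = turnaround − burst = 13 − 8 = 5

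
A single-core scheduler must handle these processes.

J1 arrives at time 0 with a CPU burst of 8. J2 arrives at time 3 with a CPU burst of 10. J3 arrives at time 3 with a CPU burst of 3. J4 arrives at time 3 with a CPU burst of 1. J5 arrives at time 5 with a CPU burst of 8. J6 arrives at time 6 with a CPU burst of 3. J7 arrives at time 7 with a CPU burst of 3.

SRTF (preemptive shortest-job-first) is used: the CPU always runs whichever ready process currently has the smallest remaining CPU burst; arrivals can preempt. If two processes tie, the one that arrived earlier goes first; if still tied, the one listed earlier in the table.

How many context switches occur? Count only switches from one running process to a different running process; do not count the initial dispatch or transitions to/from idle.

7

Gantt: | J1 0-3 | J4 3-4 | J3 4-7 | J6 7-10 | J7 10-13 | J1 13-18 | J5 18-26 | J2 26-36 |
Completion: J1=18  J2=36  J3=7  J4=4  J5=26  J6=10  J7=13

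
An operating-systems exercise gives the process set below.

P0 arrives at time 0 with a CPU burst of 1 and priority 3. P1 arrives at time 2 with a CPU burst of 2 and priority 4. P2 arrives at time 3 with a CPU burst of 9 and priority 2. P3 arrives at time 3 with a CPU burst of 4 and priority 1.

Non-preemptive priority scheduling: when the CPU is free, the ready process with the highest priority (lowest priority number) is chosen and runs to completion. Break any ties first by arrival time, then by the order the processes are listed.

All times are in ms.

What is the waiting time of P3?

1

Gantt: | P0 0-1 | idle 1-2 | P1 2-4 | P3 4-8 | P2 8-17 |
Completion: P0=1  P1=4  P2=17  P3=8
Waiting(P3) = turnaround − burst = 5 − 4 = 1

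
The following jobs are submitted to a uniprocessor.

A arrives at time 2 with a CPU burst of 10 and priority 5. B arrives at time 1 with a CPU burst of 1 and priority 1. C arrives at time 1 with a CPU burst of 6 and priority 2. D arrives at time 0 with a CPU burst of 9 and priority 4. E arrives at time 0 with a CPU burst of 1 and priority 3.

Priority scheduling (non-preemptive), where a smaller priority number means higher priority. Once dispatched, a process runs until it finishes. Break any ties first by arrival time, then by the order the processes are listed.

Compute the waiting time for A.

Gantt: | E 0-1 | B 1-2 | C 2-8 | D 8-17 | A 17-27 |
Completion: A=27  B=2  C=8  D=17  E=1
Turnaround (C−A): A=25  B=1  C=7  D=17  E=1
Waiting(A) = turnaround − burst = 25 − 10 = 15

15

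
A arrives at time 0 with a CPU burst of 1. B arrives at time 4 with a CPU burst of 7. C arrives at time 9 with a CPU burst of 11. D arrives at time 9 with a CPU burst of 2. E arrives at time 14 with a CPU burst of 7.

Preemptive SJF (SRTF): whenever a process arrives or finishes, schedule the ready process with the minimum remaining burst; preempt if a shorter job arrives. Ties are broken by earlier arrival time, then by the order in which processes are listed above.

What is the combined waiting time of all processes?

Gantt: | A 0-1 | idle 1-4 | B 4-11 | D 11-13 | C 13-14 | E 14-21 | C 21-31 |
Completion: A=1  B=11  C=31  D=13  E=21
Waiting = turnaround − burst: A=0, B=0, C=11, D=2, E=0
Total waiting = 0 + 0 + 11 + 2 + 0 = 13

13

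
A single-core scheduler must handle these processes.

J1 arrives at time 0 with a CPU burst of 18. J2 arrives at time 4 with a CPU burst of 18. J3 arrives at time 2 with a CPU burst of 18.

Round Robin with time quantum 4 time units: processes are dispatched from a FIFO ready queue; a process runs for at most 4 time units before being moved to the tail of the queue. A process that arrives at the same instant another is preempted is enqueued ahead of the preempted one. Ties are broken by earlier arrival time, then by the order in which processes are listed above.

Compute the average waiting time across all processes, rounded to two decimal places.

32.00

Gantt: | J1 0-4 | J3 4-8 | J2 8-12 | J1 12-16 | J3 16-20 | J2 20-24 | J1 24-28 | J3 28-32 | J2 32-36 | J1 36-40 | J3 40-44 | J2 44-48 | J1 48-50 | J3 50-52 | J2 52-54 |
Completion: J1=50  J2=54  J3=52
Turnaround (C−A): J1=50  J2=50  J3=50
Waiting times: J1=32, J2=32, J3=32
Average waiting = (32+32+32) / 3 = 96/3 = 32.00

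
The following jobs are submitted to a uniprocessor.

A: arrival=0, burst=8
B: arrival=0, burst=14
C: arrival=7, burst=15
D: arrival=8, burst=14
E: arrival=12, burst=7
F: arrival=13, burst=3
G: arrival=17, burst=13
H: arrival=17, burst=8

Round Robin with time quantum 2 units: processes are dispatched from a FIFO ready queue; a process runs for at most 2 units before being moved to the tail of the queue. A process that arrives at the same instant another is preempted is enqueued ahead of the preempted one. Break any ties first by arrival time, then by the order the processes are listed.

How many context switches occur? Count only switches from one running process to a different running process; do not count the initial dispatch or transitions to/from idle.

42

Gantt: | A 0-2 | B 2-4 | A 4-6 | B 6-8 | A 8-10 | C 10-12 | D 12-14 | B 14-16 | A 16-18 | E 18-20 | C 20-22 | F 22-24 | D 24-26 | B 26-28 | G 28-30 | H 30-32 | E 32-34 | C 34-36 | F 36-37 | D 37-39 | B 39-41 | G 41-43 | H 43-45 | E 45-47 | C 47-49 | D 49-51 | B 51-53 | G 53-55 | H 55-57 | E 57-58 | C 58-60 | D 60-62 | B 62-64 | G 64-66 | H 66-68 | C 68-70 | D 70-72 | G 72-74 | C 74-76 | D 76-78 | G 78-80 | C 80-81 | G 81-82 |
Completion: A=18  B=64  C=81  D=78  E=58  F=37  G=82  H=68
Turnaround (C−A): A=18  B=64  C=74  D=70  E=46  F=24  G=65  H=51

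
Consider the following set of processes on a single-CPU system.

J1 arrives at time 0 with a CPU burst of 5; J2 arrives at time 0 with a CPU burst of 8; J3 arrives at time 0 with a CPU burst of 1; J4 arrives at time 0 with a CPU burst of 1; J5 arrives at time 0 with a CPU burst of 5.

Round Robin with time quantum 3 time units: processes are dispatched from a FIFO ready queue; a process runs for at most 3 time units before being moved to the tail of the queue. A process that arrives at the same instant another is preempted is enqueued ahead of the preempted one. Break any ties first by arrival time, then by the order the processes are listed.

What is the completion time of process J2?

Schedule: | J1 0-3 | J2 3-6 | J3 6-7 | J4 7-8 | J5 8-11 | J1 11-13 | J2 13-16 | J5 16-18 | J2 18-20 |
Completion: J1=13  J2=20  J3=7  J4=8  J5=18
Turnaround (C−A): J1=13  J2=20  J3=7  J4=8  J5=18

20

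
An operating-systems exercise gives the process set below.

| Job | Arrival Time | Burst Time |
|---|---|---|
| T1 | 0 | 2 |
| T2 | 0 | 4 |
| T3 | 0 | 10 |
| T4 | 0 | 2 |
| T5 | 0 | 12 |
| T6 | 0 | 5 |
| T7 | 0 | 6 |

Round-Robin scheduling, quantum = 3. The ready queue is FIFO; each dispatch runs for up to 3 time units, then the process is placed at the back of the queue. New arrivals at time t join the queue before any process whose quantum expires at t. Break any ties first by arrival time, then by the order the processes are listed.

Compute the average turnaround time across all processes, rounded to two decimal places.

24.29

Timeline: | T1 0-2 | T2 2-5 | T3 5-8 | T4 8-10 | T5 10-13 | T6 13-16 | T7 16-19 | T2 19-20 | T3 20-23 | T5 23-26 | T6 26-28 | T7 28-31 | T3 31-34 | T5 34-37 | T3 37-38 | T5 38-41 |
Completion: T1=2  T2=20  T3=38  T4=10  T5=41  T6=28  T7=31
Turnaround times: T1=2, T2=20, T3=38, T4=10, T5=41, T6=28, T7=31
Average turnaround = (2+20+38+10+41+28+31) / 7 = 170/7 = 24.29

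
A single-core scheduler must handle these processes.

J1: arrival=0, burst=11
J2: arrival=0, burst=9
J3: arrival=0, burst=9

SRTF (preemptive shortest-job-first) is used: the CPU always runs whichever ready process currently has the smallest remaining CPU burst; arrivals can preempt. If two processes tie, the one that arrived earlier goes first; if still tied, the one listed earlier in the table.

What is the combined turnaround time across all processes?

Gantt: | J2 0-9 | J3 9-18 | J1 18-29 |
Completion: J1=29  J2=9  J3=18
Turnaround = completion − arrival: J1=29, J2=9, J3=18
Total turnaround = 29 + 9 + 18 = 56

56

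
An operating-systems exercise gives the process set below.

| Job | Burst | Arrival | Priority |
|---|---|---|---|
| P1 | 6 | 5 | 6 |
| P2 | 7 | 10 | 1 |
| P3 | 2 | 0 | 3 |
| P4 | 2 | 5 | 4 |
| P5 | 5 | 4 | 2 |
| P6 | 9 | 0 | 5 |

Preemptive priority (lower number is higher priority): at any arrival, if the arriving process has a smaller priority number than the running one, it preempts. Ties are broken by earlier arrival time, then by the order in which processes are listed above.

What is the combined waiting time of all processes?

47

Timeline: | P3 0-2 | P6 2-4 | P5 4-9 | P4 9-10 | P2 10-17 | P4 17-18 | P6 18-25 | P1 25-31 |
Completion: P1=31  P2=17  P3=2  P4=18  P5=9  P6=25
Waiting = turnaround − burst: P1=20, P2=0, P3=0, P4=11, P5=0, P6=16
Total waiting = 20 + 0 + 0 + 11 + 0 + 16 = 47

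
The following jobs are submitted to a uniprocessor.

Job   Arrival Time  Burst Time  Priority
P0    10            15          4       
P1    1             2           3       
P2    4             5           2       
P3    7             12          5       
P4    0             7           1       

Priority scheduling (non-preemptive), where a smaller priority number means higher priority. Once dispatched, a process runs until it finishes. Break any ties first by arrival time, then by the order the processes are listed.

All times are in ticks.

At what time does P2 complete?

Schedule: | P4 0-7 | P2 7-12 | P1 12-14 | P0 14-29 | P3 29-41 |
Completion: P0=29  P1=14  P2=12  P3=41  P4=7
Turnaround (C−A): P0=19  P1=13  P2=8  P3=34  P4=7

12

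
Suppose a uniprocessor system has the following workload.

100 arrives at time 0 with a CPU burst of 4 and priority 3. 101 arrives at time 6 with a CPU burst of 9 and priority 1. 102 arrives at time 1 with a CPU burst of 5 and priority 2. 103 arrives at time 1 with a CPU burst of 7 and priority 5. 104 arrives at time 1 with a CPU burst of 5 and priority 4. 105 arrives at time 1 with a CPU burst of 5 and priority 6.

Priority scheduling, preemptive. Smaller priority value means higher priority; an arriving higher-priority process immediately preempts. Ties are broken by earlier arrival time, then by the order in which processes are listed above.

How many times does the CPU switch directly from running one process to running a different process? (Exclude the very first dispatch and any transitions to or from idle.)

Timeline: | 100 0-1 | 102 1-6 | 101 6-15 | 100 15-18 | 104 18-23 | 103 23-30 | 105 30-35 |
Completion: 100=18  101=15  102=6  103=30  104=23  105=35
Turnaround (C−A): 100=18  101=9  102=5  103=29  104=22  105=34

6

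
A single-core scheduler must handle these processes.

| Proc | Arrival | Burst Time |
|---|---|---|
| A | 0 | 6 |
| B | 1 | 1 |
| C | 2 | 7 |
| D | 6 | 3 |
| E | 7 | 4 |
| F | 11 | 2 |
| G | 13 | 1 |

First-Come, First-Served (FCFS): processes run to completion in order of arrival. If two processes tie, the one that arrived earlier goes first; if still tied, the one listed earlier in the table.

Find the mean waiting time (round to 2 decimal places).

6.86

Timeline: | A 0-6 | B 6-7 | C 7-14 | D 14-17 | E 17-21 | F 21-23 | G 23-24 |
Completion: A=6  B=7  C=14  D=17  E=21  F=23  G=24
Turnaround (C−A): A=6  B=6  C=12  D=11  E=14  F=12  G=11
Waiting times: A=0, B=5, C=5, D=8, E=10, F=10, G=10
Average waiting = (0+5+5+8+10+10+10) / 7 = 48/7 = 6.86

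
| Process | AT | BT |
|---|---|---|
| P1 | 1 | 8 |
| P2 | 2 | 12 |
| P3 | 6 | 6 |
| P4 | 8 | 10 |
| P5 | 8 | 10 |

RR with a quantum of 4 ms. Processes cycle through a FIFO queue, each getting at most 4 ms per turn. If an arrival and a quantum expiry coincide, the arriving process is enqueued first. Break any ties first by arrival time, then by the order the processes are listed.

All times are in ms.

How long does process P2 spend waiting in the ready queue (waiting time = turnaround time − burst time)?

Schedule: | idle 0-1 | P1 1-5 | P2 5-9 | P1 9-13 | P3 13-17 | P4 17-21 | P5 21-25 | P2 25-29 | P3 29-31 | P4 31-35 | P5 35-39 | P2 39-43 | P4 43-45 | P5 45-47 |
Completion: P1=13  P2=43  P3=31  P4=45  P5=47
Turnaround (C−A): P1=12  P2=41  P3=25  P4=37  P5=39
Waiting(P2) = turnaround − burst = 41 − 12 = 29

29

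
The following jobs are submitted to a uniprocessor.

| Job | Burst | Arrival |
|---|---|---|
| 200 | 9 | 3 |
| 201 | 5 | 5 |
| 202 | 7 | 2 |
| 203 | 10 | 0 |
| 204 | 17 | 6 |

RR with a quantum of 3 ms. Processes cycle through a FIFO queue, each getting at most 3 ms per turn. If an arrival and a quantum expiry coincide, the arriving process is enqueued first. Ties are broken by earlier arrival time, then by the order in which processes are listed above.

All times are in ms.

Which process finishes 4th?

Schedule: | 203 0-3 | 202 3-6 | 200 6-9 | 203 9-12 | 201 12-15 | 204 15-18 | 202 18-21 | 200 21-24 | 203 24-27 | 201 27-29 | 204 29-32 | 202 32-33 | 200 33-36 | 203 36-37 | 204 37-48 |
Completion: 200=36  201=29  202=33  203=37  204=48
Turnaround (C−A): 200=33  201=24  202=31  203=37  204=42
Finish order: 201 → 202 → 200 → 203 → 204

203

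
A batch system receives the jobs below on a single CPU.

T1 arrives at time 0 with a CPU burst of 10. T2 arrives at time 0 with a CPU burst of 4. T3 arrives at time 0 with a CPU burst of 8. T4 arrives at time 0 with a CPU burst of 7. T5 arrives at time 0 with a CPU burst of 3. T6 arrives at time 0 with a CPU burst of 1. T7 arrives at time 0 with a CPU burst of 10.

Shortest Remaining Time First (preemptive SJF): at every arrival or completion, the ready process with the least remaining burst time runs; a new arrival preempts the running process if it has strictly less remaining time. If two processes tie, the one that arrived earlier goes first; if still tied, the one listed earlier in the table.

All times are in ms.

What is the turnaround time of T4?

15

Timeline: | T6 0-1 | T5 1-4 | T2 4-8 | T4 8-15 | T3 15-23 | T1 23-33 | T7 33-43 |
Completion: T1=33  T2=8  T3=23  T4=15  T5=4  T6=1  T7=43
Turnaround(T4) = completion − arrival = 15 − 0 = 15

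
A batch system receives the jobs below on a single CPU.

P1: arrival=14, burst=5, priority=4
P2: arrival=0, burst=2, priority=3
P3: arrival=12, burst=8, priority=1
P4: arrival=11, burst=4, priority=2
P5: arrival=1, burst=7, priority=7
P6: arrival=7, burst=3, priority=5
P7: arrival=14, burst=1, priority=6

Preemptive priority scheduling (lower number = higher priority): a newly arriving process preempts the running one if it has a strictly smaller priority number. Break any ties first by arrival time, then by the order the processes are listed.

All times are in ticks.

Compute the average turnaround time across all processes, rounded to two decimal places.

Schedule: | P2 0-2 | P5 2-7 | P6 7-10 | P5 10-11 | P4 11-12 | P3 12-20 | P4 20-23 | P1 23-28 | P7 28-29 | P5 29-30 |
Completion: P1=28  P2=2  P3=20  P4=23  P5=30  P6=10  P7=29
Turnaround (C−A): P1=14  P2=2  P3=8  P4=12  P5=29  P6=3  P7=15
Turnaround times: P1=14, P2=2, P3=8, P4=12, P5=29, P6=3, P7=15
Average turnaround = (14+2+8+12+29+3+15) / 7 = 83/7 = 11.86

11.86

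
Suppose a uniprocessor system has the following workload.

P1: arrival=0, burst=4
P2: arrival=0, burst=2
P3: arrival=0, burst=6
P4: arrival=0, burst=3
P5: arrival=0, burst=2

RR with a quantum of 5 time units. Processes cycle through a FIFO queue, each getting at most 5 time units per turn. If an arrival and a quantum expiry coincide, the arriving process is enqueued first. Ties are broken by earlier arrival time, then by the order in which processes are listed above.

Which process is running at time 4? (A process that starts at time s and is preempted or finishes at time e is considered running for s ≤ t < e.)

P2

Gantt: | P1 0-4 | P2 4-6 | P3 6-11 | P4 11-14 | P5 14-16 | P3 16-17 |
Completion: P1=4  P2=6  P3=17  P4=14  P5=16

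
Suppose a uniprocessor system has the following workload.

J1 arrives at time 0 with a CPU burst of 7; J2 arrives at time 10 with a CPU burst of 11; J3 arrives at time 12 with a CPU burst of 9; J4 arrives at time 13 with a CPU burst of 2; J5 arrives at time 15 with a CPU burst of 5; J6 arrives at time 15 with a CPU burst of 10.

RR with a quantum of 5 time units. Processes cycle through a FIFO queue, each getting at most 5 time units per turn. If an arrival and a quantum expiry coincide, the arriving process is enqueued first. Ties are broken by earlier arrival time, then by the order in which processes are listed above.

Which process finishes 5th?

Timeline: | J1 0-7 | idle 7-10 | J2 10-15 | J3 15-20 | J4 20-22 | J5 22-27 | J6 27-32 | J2 32-37 | J3 37-41 | J6 41-46 | J2 46-47 |
Completion: J1=7  J2=47  J3=41  J4=22  J5=27  J6=46
Turnaround (C−A): J1=7  J2=37  J3=29  J4=9  J5=12  J6=31
Finish order: J1 → J4 → J5 → J3 → J6 → J2

J6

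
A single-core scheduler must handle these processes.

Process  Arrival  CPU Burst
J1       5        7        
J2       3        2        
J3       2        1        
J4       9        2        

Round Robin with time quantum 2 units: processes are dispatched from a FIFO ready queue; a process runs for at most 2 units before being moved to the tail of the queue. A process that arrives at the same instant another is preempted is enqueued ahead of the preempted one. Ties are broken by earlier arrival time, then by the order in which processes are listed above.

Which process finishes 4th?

Schedule: | idle 0-2 | J3 2-3 | J2 3-5 | J1 5-9 | J4 9-11 | J1 11-14 |
Completion: J1=14  J2=5  J3=3  J4=11
Turnaround (C−A): J1=9  J2=2  J3=1  J4=2
Finish order: J3 → J2 → J4 → J1

J1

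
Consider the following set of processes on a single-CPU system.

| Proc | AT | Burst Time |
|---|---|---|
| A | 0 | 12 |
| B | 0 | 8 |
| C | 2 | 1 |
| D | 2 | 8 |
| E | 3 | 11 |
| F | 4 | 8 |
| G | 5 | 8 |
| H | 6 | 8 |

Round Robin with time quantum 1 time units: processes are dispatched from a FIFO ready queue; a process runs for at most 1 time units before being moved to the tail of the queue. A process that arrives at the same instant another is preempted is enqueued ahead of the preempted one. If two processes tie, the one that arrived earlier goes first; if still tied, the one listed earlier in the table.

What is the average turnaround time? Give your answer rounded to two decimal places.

Schedule: | A 0-1 | B 1-2 | A 2-3 | C 3-4 | D 4-5 | B 5-6 | E 6-7 | A 7-8 | F 8-9 | G 9-10 | D 10-11 | H 11-12 | B 12-13 | E 13-14 | A 14-15 | F 15-16 | G 16-17 | D 17-18 | H 18-19 | B 19-20 | E 20-21 | A 21-22 | F 22-23 | G 23-24 | D 24-25 | H 25-26 | B 26-27 | E 27-28 | A 28-29 | F 29-30 | G 30-31 | D 31-32 | H 32-33 | B 33-34 | E 34-35 | A 35-36 | F 36-37 | G 37-38 | D 38-39 | H 39-40 | B 40-41 | E 41-42 | A 42-43 | F 43-44 | G 44-45 | D 45-46 | H 46-47 | B 47-48 | E 48-49 | A 49-50 | F 50-51 | G 51-52 | D 52-53 | H 53-54 | E 54-55 | A 55-56 | F 56-57 | G 57-58 | H 58-59 | E 59-60 | A 60-61 | E 61-62 | A 62-63 | E 63-64 |
Completion: A=63  B=48  C=4  D=53  E=64  F=57  G=58  H=59
Turnaround (C−A): A=63  B=48  C=2  D=51  E=61  F=53  G=53  H=53
Turnaround times: A=63, B=48, C=2, D=51, E=61, F=53, G=53, H=53
Average turnaround = (63+48+2+51+61+53+53+53) / 8 = 384/8 = 48.00

48.00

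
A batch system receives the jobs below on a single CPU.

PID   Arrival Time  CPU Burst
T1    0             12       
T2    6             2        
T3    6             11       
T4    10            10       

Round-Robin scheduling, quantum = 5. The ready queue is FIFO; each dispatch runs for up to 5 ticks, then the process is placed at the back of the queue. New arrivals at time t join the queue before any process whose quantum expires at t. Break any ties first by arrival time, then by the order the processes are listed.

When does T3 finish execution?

Gantt: | T1 0-10 | T2 10-12 | T3 12-17 | T4 17-22 | T1 22-24 | T3 24-29 | T4 29-34 | T3 34-35 |
Completion: T1=24  T2=12  T3=35  T4=34
Turnaround (C−A): T1=24  T2=6  T3=29  T4=24

35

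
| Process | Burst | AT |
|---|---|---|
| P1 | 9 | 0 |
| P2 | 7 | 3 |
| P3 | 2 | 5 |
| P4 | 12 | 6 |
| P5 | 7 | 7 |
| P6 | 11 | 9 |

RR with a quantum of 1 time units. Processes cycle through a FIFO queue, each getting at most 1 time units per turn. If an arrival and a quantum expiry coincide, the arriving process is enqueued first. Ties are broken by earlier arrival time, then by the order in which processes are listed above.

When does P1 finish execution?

Timeline: | P1 0-3 | P2 3-4 | P1 4-5 | P2 5-6 | P3 6-7 | P1 7-8 | P4 8-9 | P2 9-10 | P5 10-11 | P3 11-12 | P1 12-13 | P6 13-14 | P4 14-15 | P2 15-16 | P5 16-17 | P1 17-18 | P6 18-19 | P4 19-20 | P2 20-21 | P5 21-22 | P1 22-23 | P6 23-24 | P4 24-25 | P2 25-26 | P5 26-27 | P1 27-28 | P6 28-29 | P4 29-30 | P2 30-31 | P5 31-32 | P6 32-33 | P4 33-34 | P5 34-35 | P6 35-36 | P4 36-37 | P5 37-38 | P6 38-39 | P4 39-40 | P6 40-41 | P4 41-42 | P6 42-43 | P4 43-44 | P6 44-45 | P4 45-46 | P6 46-47 | P4 47-48 |
Completion: P1=28  P2=31  P3=12  P4=48  P5=38  P6=47
Turnaround (C−A): P1=28  P2=28  P3=7  P4=42  P5=31  P6=38

28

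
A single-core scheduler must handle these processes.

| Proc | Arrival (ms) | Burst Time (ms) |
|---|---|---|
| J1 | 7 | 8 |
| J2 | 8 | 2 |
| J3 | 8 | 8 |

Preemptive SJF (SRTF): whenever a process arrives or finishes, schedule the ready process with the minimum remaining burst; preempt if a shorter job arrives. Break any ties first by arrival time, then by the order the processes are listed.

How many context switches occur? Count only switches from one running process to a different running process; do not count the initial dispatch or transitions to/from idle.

3

Schedule: | idle 0-7 | J1 7-8 | J2 8-10 | J1 10-17 | J3 17-25 |
Completion: J1=17  J2=10  J3=25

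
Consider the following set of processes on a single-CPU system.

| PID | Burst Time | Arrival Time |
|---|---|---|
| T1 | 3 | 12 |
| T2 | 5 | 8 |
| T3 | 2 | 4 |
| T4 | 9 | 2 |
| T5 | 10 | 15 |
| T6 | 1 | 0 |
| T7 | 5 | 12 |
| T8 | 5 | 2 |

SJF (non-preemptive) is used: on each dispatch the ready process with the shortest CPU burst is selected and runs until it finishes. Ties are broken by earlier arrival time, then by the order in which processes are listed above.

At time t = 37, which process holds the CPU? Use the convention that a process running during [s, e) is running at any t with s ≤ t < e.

T5

Timeline: | T6 0-1 | idle 1-2 | T8 2-7 | T3 7-9 | T2 9-14 | T1 14-17 | T7 17-22 | T4 22-31 | T5 31-41 |
Completion: T1=17  T2=14  T3=9  T4=31  T5=41  T6=1  T7=22  T8=7
Turnaround (C−A): T1=5  T2=6  T3=5  T4=29  T5=26  T6=1  T7=10  T8=5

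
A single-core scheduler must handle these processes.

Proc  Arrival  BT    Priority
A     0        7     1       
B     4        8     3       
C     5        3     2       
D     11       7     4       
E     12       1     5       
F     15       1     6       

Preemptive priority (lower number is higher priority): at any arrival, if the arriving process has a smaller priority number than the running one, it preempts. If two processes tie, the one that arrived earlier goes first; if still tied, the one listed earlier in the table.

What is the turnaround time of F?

12

Gantt: | A 0-7 | C 7-10 | B 10-18 | D 18-25 | E 25-26 | F 26-27 |
Completion: A=7  B=18  C=10  D=25  E=26  F=27
Turnaround(F) = completion − arrival = 27 − 15 = 12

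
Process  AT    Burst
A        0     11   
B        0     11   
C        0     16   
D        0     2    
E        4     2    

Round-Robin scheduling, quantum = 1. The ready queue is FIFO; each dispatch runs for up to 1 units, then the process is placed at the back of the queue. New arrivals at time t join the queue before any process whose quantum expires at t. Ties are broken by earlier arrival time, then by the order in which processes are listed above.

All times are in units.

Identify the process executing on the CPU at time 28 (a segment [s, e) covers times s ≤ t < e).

A

Gantt: | A 0-1 | B 1-2 | C 2-3 | D 3-4 | A 4-5 | B 5-6 | C 6-7 | E 7-8 | D 8-9 | A 9-10 | B 10-11 | C 11-12 | E 12-13 | A 13-14 | B 14-15 | C 15-16 | A 16-17 | B 17-18 | C 18-19 | A 19-20 | B 20-21 | C 21-22 | A 22-23 | B 23-24 | C 24-25 | A 25-26 | B 26-27 | C 27-28 | A 28-29 | B 29-30 | C 30-31 | A 31-32 | B 32-33 | C 33-34 | A 34-35 | B 35-36 | C 36-42 |
Completion: A=35  B=36  C=42  D=9  E=13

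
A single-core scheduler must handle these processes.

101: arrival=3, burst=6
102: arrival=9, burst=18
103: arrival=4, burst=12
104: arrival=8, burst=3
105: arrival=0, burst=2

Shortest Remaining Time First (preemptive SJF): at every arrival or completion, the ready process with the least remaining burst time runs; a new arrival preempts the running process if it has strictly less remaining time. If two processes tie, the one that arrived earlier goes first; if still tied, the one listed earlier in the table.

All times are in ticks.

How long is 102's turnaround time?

Timeline: | 105 0-2 | idle 2-3 | 101 3-9 | 104 9-12 | 103 12-24 | 102 24-42 |
Completion: 101=9  102=42  103=24  104=12  105=2
Turnaround (C−A): 101=6  102=33  103=20  104=4  105=2
Turnaround(102) = completion − arrival = 42 − 9 = 33

33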